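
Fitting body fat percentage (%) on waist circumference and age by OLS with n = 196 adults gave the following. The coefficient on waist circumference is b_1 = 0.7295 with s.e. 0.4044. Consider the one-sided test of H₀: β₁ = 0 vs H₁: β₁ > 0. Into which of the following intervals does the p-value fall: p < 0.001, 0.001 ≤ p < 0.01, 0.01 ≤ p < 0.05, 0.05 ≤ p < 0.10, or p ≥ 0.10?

t = 0.7295 / 0.4044 = 1.804.
df = n − k − 1 = 196 − 2 − 1 = 193.
One-sided p = P(T_{193} > t) ≈ 0.0364.
So 0.01 ≤ p < 0.05.

0.01 ≤ p < 0.05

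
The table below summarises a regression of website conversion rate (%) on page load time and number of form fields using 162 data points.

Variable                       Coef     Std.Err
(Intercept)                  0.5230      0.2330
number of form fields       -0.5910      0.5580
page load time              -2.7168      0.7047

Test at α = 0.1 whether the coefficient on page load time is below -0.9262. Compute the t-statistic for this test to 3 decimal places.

t = -2.541

Read off: b = -2.7168, SE = 0.7047 for page load time.
H₀: β₁ = -0.9262 vs H₁: β₁ < -0.9262.
t = (-2.7168 − (-0.9262)) / 0.7047 = -2.541.
df = n − k − 1 = 162 − 2 − 1 = 159.
One-sided p ≈ 0.0060, which is < 0.1, so reject H₀.
There is evidence that the true slope on page load time is below -0.9262 % per unit, holding the other predictors fixed.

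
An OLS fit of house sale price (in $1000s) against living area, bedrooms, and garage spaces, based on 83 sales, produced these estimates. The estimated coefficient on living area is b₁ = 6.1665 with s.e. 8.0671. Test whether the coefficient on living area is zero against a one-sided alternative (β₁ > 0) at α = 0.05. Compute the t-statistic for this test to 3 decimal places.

H₀: β₁ = 0 vs H₁: β₁ > 0.
t = (b₁ − β₁⁰)/SE = 6.1665 / 8.0671 = 0.764.
df = n − k − 1 = 83 − 3 − 1 = 79.
One-sided p ≈ 0.2235, which is ≥ 0.05, so fail to reject H₀.
The data do not give significant evidence that the true slope on living area is positive, holding the other predictors fixed.

t = 0.764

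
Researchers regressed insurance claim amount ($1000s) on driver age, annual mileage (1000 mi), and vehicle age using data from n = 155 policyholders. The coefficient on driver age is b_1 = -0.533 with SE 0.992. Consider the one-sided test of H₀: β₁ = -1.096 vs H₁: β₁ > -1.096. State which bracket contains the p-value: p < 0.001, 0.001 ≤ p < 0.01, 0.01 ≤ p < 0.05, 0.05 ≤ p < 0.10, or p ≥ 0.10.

t = (-0.533 − (-1.096)) / 0.992 = 0.568.
df = n − k − 1 = 155 − 3 − 1 = 151.
One-sided p = P(T_{151} > t) ≈ 0.2856.
So p ≥ 0.10.

p ≥ 0.10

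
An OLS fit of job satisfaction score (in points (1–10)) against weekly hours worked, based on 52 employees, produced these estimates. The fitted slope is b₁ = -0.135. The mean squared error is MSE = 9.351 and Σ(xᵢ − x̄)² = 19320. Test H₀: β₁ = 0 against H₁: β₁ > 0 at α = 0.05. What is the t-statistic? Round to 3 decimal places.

t = -6.136

SE(b₁) = √(MSE/Sₓₓ) = √(9.351/19320) = 0.0220001.
t = -0.135 / 0.0220001 = -6.136.
df = n − 2 = 50.
One-sided p ≈ 1.0000, which is ≥ 0.05, so fail to reject H₀.
The data do not give significant evidence that the true slope on weekly hours worked is positive.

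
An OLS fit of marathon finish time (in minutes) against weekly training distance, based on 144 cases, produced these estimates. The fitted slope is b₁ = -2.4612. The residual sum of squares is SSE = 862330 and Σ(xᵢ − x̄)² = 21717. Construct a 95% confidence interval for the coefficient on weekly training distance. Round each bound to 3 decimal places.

MSE = SSE/(n − 2) = 862330/142 = 6072.75.
SE(b₁) = √(MSE/Sₓₓ) = √(6072.75/21717) = 0.528801.
df = n − 2 = 142.
t* = t_{0.025, 142} = 1.976811.
Margin = t* × SE = 1.976811 × 0.528801 = 1.04534.
CI: -2.4612 ± 1.04534 → (-3.507, -1.416).
With 95% confidence, each one-unit increase in weekly training distance is associated with a change of between -3.507 and -1.416 minutes in marathon finish time.

(-3.507, -1.416)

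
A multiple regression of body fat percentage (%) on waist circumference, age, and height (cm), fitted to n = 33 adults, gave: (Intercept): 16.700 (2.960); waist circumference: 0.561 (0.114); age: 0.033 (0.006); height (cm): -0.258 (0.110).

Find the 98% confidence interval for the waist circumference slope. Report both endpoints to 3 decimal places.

Read off: b = 0.561, SE = 0.114 for waist circumference.
df = n − k − 1 = 33 − 3 − 1 = 29.
t* = t_{0.01, 29} = 2.462021.
Margin = t* × SE = 2.462021 × 0.114 = 0.28067.
CI: 0.561 ± 0.28067 → (0.280, 0.842).

(0.280, 0.842)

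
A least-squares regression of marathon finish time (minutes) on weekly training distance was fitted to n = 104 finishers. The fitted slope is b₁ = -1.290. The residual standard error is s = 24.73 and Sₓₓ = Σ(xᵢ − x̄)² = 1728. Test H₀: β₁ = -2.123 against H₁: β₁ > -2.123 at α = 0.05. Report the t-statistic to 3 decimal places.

SE(b₁) = s/√Sₓₓ = 24.73/√1728 = 0.594911.
t = (-1.290 − (-2.123)) / 0.594911 = 1.400.
df = n − 2 = 102.
One-sided p ≈ 0.0822, which is ≥ 0.05, so fail to reject H₀.
The data do not give significant evidence that the true slope on weekly training distance exceeds -2.123 minutes per unit.

t = 1.400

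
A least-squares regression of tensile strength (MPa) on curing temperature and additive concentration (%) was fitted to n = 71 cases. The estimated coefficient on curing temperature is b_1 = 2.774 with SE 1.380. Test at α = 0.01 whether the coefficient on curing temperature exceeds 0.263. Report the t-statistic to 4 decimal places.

t = 1.8196

H₀: β₁ = 0.263 vs H₁: β₁ > 0.263.
t = (b_1 − β₁⁰)/SE = (2.774 − 0.263) / 1.380 = 1.8196.
df = n − k − 1 = 71 − 2 − 1 = 68.
One-sided p ≈ 0.0366, which is ≥ 0.01, so fail to reject H₀.
The data do not give significant evidence that the true slope on curing temperature exceeds 0.263 MPa per unit, holding the other predictors fixed.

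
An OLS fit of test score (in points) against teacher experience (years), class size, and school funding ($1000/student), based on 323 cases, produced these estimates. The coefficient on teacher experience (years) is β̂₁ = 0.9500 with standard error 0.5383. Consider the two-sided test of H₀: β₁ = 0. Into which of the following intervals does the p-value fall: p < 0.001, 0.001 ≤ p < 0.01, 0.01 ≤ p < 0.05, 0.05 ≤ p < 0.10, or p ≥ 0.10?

0.05 ≤ p < 0.10

t = 0.9500 / 0.5383 = 1.765.
df = n − k − 1 = 323 − 3 − 1 = 319.
Two-sided p = 2·P(T_{319} > |t|) ≈ 0.0786.
So 0.05 ≤ p < 0.10.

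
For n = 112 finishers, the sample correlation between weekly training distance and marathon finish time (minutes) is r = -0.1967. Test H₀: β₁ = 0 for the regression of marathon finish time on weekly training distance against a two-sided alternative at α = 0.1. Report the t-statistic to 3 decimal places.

t = -2.104

t = r·√(n − 2)/√(1 − r²) = -0.1967·√110/√0.961309 = -2.104.
df = n − 2 = 110.
Two-sided p ≈ 0.0376, which is < 0.1, so reject H₀.
There is evidence of a linear association between weekly training distance and marathon finish time.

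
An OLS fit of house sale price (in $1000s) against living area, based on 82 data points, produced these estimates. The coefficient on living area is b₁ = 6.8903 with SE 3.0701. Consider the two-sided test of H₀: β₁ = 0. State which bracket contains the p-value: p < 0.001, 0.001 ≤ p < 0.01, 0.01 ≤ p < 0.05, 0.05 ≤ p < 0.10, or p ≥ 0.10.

t = 6.8903 / 3.0701 = 2.244.
df = n − 2 = 82 − 2 = 80.
Two-sided p = 2·P(T_{80} > |t|) ≈ 0.0276.
So 0.01 ≤ p < 0.05.

0.01 ≤ p < 0.05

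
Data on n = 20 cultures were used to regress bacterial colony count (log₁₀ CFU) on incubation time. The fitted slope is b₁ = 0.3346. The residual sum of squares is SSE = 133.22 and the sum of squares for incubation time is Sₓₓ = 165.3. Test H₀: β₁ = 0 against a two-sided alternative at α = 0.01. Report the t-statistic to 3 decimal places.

MSE = SSE/(n − 2) = 133.22/18 = 7.40111.
SE(b₁) = √(MSE/Sₓₓ) = √(7.40111/165.3) = 0.211598.
t = 0.3346 / 0.211598 = 1.581.
df = n − 2 = 18.
Two-sided p ≈ 0.1312, which is ≥ 0.01, so fail to reject H₀.
The data do not give significant evidence of an association between incubation time and bacterial colony count.

t = 1.581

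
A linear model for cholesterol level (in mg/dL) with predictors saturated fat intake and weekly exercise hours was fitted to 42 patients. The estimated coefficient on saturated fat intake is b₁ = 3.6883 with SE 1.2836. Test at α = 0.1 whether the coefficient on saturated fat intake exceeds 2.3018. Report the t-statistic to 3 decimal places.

t = 1.080

H₀: β₁ = 2.3018 vs H₁: β₁ > 2.3018.
t = (b₁ − β₁⁰)/SE = (3.6883 − 2.3018) / 1.2836 = 1.080.
df = n − k − 1 = 42 − 2 − 1 = 39.
One-sided p ≈ 0.1434, which is ≥ 0.1, so fail to reject H₀.
The data do not give significant evidence that the true slope on saturated fat intake exceeds 2.3018 mg/dL per unit, holding the other predictors fixed.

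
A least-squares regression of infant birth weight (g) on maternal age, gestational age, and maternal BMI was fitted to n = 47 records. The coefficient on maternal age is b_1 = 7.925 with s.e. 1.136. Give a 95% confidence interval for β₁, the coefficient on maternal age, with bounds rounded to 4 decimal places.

(5.6340, 10.2160)

df = n − k − 1 = 47 − 3 − 1 = 43.
t* = t_{0.025, 43} = 2.016692.
Margin = t* × SE = 2.016692 × 1.136 = 2.290962.
CI: 7.925 ± 2.290962 → (5.6340, 10.2160).
With 95% confidence, each one-unit increase in maternal age is associated with a change of between 5.6340 and 10.2160 g in infant birth weight, holding the other predictors fixed.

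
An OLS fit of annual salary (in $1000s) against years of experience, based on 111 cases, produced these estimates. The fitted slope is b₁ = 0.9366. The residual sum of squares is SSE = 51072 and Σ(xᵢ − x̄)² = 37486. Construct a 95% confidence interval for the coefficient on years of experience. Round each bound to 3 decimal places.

(0.715, 1.158)

MSE = SSE/(n − 2) = 51072/109 = 468.55.
SE(b₁) = √(MSE/Sₓₓ) = √(468.55/37486) = 0.1118.
df = n − 2 = 109.
t* = t_{0.025, 109} = 1.981967.
Margin = t* × SE = 1.981967 × 0.1118 = 0.22158.
CI: 0.9366 ± 0.22158 → (0.715, 1.158).
With 95% confidence, each one-unit increase in years of experience is associated with a change of between 0.715 and 1.158 $1000s in annual salary.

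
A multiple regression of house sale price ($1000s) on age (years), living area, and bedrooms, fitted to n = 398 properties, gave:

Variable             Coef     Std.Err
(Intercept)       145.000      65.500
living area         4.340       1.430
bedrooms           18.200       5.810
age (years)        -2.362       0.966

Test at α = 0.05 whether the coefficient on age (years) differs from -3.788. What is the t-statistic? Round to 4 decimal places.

Read off: b = -2.362, SE = 0.966 for age (years).
H₀: β₁ = -3.788 vs H₁: β₁ ≠ -3.788.
t = (-2.362 − (-3.788)) / 0.966 = 1.4762.
df = n − k − 1 = 398 − 3 − 1 = 394.
Two-sided p ≈ 0.1407, which is ≥ 0.05, so fail to reject H₀.
The data are consistent with a true slope of -3.788 $1000s per unit of age (years), holding the other predictors fixed.

t = 1.4762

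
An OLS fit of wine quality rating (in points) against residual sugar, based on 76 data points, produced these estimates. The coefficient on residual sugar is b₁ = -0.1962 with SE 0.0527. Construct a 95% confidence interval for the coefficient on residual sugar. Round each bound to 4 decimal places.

(-0.3012, -0.0912)

df = n − 2 = 76 − 2 = 74.
t* = t_{0.025, 74} = 1.992543.
Margin = t* × SE = 1.992543 × 0.0527 = 0.105007.
CI: -0.1962 ± 0.105007 → (-0.3012, -0.0912).
With 95% confidence, each one-unit increase in residual sugar is associated with a change of between -0.3012 and -0.0912 points in wine quality rating.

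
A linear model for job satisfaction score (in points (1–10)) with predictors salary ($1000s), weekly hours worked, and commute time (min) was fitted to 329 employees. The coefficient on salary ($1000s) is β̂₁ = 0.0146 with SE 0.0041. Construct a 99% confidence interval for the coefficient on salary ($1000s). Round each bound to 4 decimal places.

(0.0040, 0.0252)

df = n − k − 1 = 329 − 3 − 1 = 325.
t* = t_{0.005, 325} = 2.591041.
Margin = t* × SE = 2.591041 × 0.0041 = 0.010623.
CI: 0.0146 ± 0.010623 → (0.0040, 0.0252).
With 99% confidence, each one-unit increase in salary ($1000s) is associated with a change of between 0.0040 and 0.0252 points (1–10) in job satisfaction score, holding the other predictors fixed.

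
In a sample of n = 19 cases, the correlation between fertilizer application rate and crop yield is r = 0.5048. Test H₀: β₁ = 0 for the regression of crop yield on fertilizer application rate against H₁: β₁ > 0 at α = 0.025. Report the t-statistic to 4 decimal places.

t = 2.4111

t = r·√(n − 2)/√(1 − r²) = 0.5048·√17/√0.745177 = 2.4111.
df = n − 2 = 17.
One-sided p ≈ 0.0138, which is < 0.025, so reject H₀.
There is evidence of a linear association between fertilizer application rate and crop yield.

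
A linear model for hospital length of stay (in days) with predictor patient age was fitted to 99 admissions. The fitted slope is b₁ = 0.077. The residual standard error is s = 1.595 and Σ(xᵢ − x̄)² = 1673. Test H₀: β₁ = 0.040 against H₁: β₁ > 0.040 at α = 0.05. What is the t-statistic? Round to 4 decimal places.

t = 0.9488

SE(b₁) = s/√Sₓₓ = 1.595/√1673 = 0.0389953.
t = (0.077 − 0.040) / 0.0389953 = 0.9488.
df = n − 2 = 97.
One-sided p ≈ 0.1725, which is ≥ 0.05, so fail to reject H₀.
The data do not give significant evidence that the true slope on patient age exceeds 0.040 days per unit.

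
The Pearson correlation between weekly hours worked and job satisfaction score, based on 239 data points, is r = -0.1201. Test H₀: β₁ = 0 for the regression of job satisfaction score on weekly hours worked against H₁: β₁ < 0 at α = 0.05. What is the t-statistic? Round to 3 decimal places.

t = -1.862

t = r·√(n − 2)/√(1 − r²) = -0.1201·√237/√0.985576 = -1.862.
df = n − 2 = 237.
One-sided p ≈ 0.0319, which is < 0.05, so reject H₀.
There is evidence of a linear association between weekly hours worked and job satisfaction score.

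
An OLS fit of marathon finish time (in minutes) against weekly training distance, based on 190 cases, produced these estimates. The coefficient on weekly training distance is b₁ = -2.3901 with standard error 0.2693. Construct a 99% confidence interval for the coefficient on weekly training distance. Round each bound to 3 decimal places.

(-3.091, -1.689)

df = n − 2 = 190 − 2 = 188.
t* = t_{0.005, 188} = 2.602233.
Margin = t* × SE = 2.602233 × 0.2693 = 0.70078.
CI: -2.3901 ± 0.70078 → (-3.091, -1.689).
With 99% confidence, each one-unit increase in weekly training distance is associated with a change of between -3.091 and -1.689 minutes in marathon finish time.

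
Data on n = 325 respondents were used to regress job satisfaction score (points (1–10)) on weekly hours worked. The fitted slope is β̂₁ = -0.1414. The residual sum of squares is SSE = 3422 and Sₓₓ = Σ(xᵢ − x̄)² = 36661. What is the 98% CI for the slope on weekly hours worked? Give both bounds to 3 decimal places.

(-0.181, -0.102)

MSE = SSE/(n − 2) = 3422/323 = 10.5944.
SE(β̂₁) = √(MSE/Sₓₓ) = √(10.5944/36661) = 0.0169995.
df = n − 2 = 323.
t* = t_{0.01, 323} = 2.337948.
Margin = t* × SE = 2.337948 × 0.0169995 = 0.03974.
CI: -0.1414 ± 0.03974 → (-0.181, -0.102).
With 98% confidence, each one-unit increase in weekly hours worked is associated with a change of between -0.181 and -0.102 points (1–10) in job satisfaction score.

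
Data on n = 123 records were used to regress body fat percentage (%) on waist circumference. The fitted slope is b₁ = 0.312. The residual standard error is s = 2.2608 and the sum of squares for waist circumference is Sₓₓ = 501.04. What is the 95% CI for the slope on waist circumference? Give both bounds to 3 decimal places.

(0.112, 0.512)

SE(b₁) = s/√Sₓₓ = 2.2608/√501.04 = 0.101001.
df = n − 2 = 121.
t* = t_{0.025, 121} = 1.979764.
Margin = t* × SE = 1.979764 × 0.101001 = 0.19996.
CI: 0.312 ± 0.19996 → (0.112, 0.512).
With 95% confidence, each one-unit increase in waist circumference is associated with a change of between 0.112 and 0.512 % in body fat percentage.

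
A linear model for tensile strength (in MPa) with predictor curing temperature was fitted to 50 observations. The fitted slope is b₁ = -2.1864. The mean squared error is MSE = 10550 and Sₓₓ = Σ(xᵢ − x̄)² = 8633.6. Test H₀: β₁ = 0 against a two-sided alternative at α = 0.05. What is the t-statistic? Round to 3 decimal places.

SE(b₁) = √(MSE/Sₓₓ) = √(10550/8633.6) = 1.10543.
t = -2.1864 / 1.10543 = -1.978.
df = n − 2 = 48.
Two-sided p ≈ 0.0537, which is ≥ 0.05, so fail to reject H₀.
The data do not give significant evidence of an association between curing temperature and tensile strength.

t = -1.978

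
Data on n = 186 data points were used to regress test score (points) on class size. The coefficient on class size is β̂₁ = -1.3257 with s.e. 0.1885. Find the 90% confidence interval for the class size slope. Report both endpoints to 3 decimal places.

(-1.637, -1.014)

df = n − 2 = 186 − 2 = 184.
t* = t_{0.05, 184} = 1.653177.
Margin = t* × SE = 1.653177 × 0.1885 = 0.31162.
CI: -1.3257 ± 0.31162 → (-1.637, -1.014).
With 90% confidence, each one-unit increase in class size is associated with a change of between -1.637 and -1.014 points in test score.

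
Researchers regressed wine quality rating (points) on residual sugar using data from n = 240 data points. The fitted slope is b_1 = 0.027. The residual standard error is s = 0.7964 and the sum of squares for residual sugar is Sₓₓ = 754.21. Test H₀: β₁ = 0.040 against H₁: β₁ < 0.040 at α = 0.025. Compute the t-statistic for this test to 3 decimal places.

SE(b_1) = s/√Sₓₓ = 0.7964/√754.21 = 0.0289991.
t = (0.027 − 0.040) / 0.0289991 = -0.448.
df = n − 2 = 238.
One-sided p ≈ 0.3272, which is ≥ 0.025, so fail to reject H₀.
The data do not give significant evidence that the true slope on residual sugar is below 0.040 points per unit.

t = -0.448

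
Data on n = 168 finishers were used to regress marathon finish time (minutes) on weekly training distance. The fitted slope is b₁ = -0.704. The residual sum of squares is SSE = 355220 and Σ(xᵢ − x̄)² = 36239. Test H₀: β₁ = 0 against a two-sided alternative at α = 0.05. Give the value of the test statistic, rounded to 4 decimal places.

t = -2.8971

MSE = SSE/(n − 2) = 355220/166 = 2139.88.
SE(b₁) = √(MSE/Sₓₓ) = √(2139.88/36239) = 0.243.
t = -0.704 / 0.243 = -2.8971.
df = n − 2 = 166.
Two-sided p ≈ 0.0043, which is < 0.05, so reject H₀.
There is evidence that weekly training distance is associated with marathon finish time.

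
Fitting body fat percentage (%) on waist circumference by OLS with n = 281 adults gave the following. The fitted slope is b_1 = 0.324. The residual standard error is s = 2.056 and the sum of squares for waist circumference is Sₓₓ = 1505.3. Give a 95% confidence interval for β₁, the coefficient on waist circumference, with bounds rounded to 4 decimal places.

SE(b_1) = s/√Sₓₓ = 2.056/√1505.3 = 0.0529922.
df = n − 2 = 279.
t* = t_{0.025, 279} = 1.968503.
Margin = t* × SE = 1.968503 × 0.0529922 = 0.104315.
CI: 0.324 ± 0.104315 → (0.2197, 0.4283).
With 95% confidence, each one-unit increase in waist circumference is associated with a change of between 0.2197 and 0.4283 % in body fat percentage.

(0.2197, 0.4283)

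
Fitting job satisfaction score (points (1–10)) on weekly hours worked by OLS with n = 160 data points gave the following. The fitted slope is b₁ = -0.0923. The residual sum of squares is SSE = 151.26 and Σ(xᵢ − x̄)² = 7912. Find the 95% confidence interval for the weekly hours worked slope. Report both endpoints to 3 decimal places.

MSE = SSE/(n − 2) = 151.26/158 = 0.957342.
SE(b₁) = √(MSE/Sₓₓ) = √(0.957342/7912) = 0.0109999.
df = n − 2 = 158.
t* = t_{0.025, 158} = 1.975092.
Margin = t* × SE = 1.975092 × 0.0109999 = 0.02173.
CI: -0.0923 ± 0.02173 → (-0.114, -0.071).
With 95% confidence, each one-unit increase in weekly hours worked is associated with a change of between -0.114 and -0.071 points (1–10) in job satisfaction score.

(-0.114, -0.071)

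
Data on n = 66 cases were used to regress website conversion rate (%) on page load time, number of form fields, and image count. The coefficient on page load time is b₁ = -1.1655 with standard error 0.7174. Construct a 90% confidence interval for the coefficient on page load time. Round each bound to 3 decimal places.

(-2.363, 0.032)

df = n − k − 1 = 66 − 3 − 1 = 62.
t* = t_{0.05, 62} = 1.669804.
Margin = t* × SE = 1.669804 × 0.7174 = 1.19792.
CI: -1.1655 ± 1.19792 → (-2.363, 0.032).
With 90% confidence, each one-unit increase in page load time is associated with a change of between -2.363 and 0.032 % in website conversion rate, holding the other predictors fixed.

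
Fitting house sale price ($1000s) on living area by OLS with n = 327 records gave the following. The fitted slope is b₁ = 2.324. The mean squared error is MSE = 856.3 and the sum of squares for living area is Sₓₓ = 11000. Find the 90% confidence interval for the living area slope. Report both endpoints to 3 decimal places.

(1.864, 2.784)

SE(b₁) = √(MSE/Sₓₓ) = √(856.3/11000) = 0.279008.
df = n − 2 = 325.
t* = t_{0.05, 325} = 1.649556.
Margin = t* × SE = 1.649556 × 0.279008 = 0.46024.
CI: 2.324 ± 0.46024 → (1.864, 2.784).
With 90% confidence, each one-unit increase in living area is associated with a change of between 1.864 and 2.784 $1000s in house sale price.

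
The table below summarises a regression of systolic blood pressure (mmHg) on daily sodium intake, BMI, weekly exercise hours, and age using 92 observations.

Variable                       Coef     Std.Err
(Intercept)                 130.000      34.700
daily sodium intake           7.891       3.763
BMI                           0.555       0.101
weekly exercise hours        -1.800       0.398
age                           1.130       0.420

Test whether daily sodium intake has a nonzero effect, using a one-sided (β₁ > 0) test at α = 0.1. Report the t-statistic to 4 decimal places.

Read off: b = 7.891, SE = 3.763 for daily sodium intake.
H₀: β₁ = 0 vs H₁: β₁ > 0.
t = 7.891 / 3.763 = 2.0970.
df = n − k − 1 = 92 − 4 − 1 = 87.
One-sided p ≈ 0.0194, which is < 0.1, so reject H₀.
There is evidence that the true slope on daily sodium intake is positive, holding the other predictors fixed.

t = 2.0970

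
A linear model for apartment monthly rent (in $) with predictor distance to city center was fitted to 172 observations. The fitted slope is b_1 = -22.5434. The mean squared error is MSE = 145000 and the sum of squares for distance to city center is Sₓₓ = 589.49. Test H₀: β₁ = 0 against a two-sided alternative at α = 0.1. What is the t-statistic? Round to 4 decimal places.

SE(b_1) = √(MSE/Sₓₓ) = √(145000/589.49) = 15.6836.
t = -22.5434 / 15.6836 = -1.4374.
df = n − 2 = 170.
Two-sided p ≈ 0.1524, which is ≥ 0.1, so fail to reject H₀.
The data do not give significant evidence of an association between distance to city center and apartment monthly rent.

t = -1.4374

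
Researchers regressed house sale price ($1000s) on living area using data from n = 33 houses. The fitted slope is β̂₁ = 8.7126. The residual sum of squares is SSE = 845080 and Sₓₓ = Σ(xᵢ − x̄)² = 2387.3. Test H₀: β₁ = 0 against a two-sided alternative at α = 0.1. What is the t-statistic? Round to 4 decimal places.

MSE = SSE/(n − 2) = 845080/31 = 27260.6.
SE(β̂₁) = √(MSE/Sₓₓ) = √(27260.6/2387.3) = 3.37921.
t = 8.7126 / 3.37921 = 2.5783.
df = n − 2 = 31.
Two-sided p ≈ 0.0149, which is < 0.1, so reject H₀.
There is evidence that living area is associated with house sale price.

t = 2.5783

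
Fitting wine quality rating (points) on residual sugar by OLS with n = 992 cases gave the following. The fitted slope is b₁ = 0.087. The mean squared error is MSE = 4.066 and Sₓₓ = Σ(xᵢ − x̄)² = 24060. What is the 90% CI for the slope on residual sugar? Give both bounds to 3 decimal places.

(0.066, 0.108)

SE(b₁) = √(MSE/Sₓₓ) = √(4.066/24060) = 0.0129998.
df = n − 2 = 990.
t* = t_{0.05, 990} = 1.646394.
Margin = t* × SE = 1.646394 × 0.0129998 = 0.02140.
CI: 0.087 ± 0.02140 → (0.066, 0.108).
With 90% confidence, each one-unit increase in residual sugar is associated with a change of between 0.066 and 0.108 points in wine quality rating.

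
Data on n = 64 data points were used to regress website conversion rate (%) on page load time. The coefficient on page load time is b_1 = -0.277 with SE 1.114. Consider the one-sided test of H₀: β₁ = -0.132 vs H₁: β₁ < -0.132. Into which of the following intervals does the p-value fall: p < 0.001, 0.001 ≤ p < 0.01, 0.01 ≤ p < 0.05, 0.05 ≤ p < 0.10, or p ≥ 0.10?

p ≥ 0.10

t = (-0.277 − (-0.132)) / 1.114 = -0.130.
df = n − 2 = 64 − 2 = 62.
One-sided p = P(T_{62} < t) ≈ 0.4484.
So p ≥ 0.10.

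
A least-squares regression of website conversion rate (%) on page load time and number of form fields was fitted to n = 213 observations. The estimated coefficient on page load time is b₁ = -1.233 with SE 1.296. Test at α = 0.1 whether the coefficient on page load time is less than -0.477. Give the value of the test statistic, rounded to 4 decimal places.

t = -0.5833

H₀: β₁ = -0.477 vs H₁: β₁ < -0.477.
t = (b₁ − β₁⁰)/SE = (-1.233 − (-0.477)) / 1.296 = -0.5833.
df = n − k − 1 = 213 − 2 − 1 = 210.
One-sided p ≈ 0.2801, which is ≥ 0.1, so fail to reject H₀.
The data do not give significant evidence that the true slope on page load time is below -0.477 % per unit, holding the other predictors fixed.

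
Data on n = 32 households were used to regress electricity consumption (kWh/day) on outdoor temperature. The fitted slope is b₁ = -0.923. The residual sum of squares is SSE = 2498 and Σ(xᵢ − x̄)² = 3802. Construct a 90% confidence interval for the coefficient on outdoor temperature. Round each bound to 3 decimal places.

MSE = SSE/(n − 2) = 2498/30 = 83.2667.
SE(b₁) = √(MSE/Sₓₓ) = √(83.2667/3802) = 0.147989.
df = n − 2 = 30.
t* = t_{0.05, 30} = 1.697261.
Margin = t* × SE = 1.697261 × 0.147989 = 0.25118.
CI: -0.923 ± 0.25118 → (-1.174, -0.672).
With 90% confidence, each one-unit increase in outdoor temperature is associated with a change of between -1.174 and -0.672 kWh/day in electricity consumption.

(-1.174, -0.672)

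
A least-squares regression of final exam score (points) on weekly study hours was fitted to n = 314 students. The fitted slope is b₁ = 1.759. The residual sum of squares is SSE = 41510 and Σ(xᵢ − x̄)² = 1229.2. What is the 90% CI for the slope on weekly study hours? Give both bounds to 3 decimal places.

(1.216, 2.302)

MSE = SSE/(n − 2) = 41510/312 = 133.045.
SE(b₁) = √(MSE/Sₓₓ) = √(133.045/1229.2) = 0.328994.
df = n − 2 = 312.
t* = t_{0.05, 312} = 1.649752.
Margin = t* × SE = 1.649752 × 0.328994 = 0.54276.
CI: 1.759 ± 0.54276 → (1.216, 2.302).
With 90% confidence, each one-unit increase in weekly study hours is associated with a change of between 1.216 and 2.302 points in final exam score.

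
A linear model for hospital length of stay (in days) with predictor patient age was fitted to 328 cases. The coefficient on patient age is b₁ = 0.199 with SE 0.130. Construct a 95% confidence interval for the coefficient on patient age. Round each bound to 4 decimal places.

(-0.0567, 0.4547)

df = n − 2 = 328 − 2 = 326.
t* = t_{0.025, 326} = 1.967268.
Margin = t* × SE = 1.967268 × 0.130 = 0.255745.
CI: 0.199 ± 0.255745 → (-0.0567, 0.4547).
With 95% confidence, each one-unit increase in patient age is associated with a change of between -0.0567 and 0.4547 days in hospital length of stay.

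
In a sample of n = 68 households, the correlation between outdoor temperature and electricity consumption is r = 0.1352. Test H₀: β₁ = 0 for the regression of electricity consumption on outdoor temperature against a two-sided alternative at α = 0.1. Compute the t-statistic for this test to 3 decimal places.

t = r·√(n − 2)/√(1 − r²) = 0.1352·√66/√0.981721 = 1.109.
df = n − 2 = 66.
Two-sided p ≈ 0.2716, which is ≥ 0.1, so fail to reject H₀.
The data do not give significant evidence of a linear association between outdoor temperature and electricity consumption.

t = 1.109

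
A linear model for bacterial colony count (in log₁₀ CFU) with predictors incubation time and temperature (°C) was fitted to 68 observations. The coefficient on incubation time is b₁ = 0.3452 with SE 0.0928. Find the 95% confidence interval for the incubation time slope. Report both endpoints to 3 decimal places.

df = n − k − 1 = 68 − 2 − 1 = 65.
t* = t_{0.025, 65} = 1.997138.
Margin = t* × SE = 1.997138 × 0.0928 = 0.18533.
CI: 0.3452 ± 0.18533 → (0.160, 0.531).
With 95% confidence, each one-unit increase in incubation time is associated with a change of between 0.160 and 0.531 log₁₀ CFU in bacterial colony count, holding the other predictors fixed.

(0.160, 0.531)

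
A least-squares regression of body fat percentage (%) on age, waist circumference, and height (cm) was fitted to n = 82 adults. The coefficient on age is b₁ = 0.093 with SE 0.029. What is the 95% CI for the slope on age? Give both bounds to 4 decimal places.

(0.0353, 0.1507)

df = n − k − 1 = 82 − 3 − 1 = 78.
t* = t_{0.025, 78} = 1.990847.
Margin = t* × SE = 1.990847 × 0.029 = 0.057735.
CI: 0.093 ± 0.057735 → (0.0353, 0.1507).
With 95% confidence, each one-unit increase in age is associated with a change of between 0.0353 and 0.1507 % in body fat percentage, holding the other predictors fixed.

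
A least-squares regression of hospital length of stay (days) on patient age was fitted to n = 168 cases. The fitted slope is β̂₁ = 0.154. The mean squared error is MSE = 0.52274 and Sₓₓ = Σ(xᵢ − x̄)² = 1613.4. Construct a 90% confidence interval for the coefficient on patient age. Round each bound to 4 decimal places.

(0.1242, 0.1838)

SE(β̂₁) = √(MSE/Sₓₓ) = √(0.52274/1613.4) = 0.018.
df = n − 2 = 166.
t* = t_{0.05, 166} = 1.654085.
Margin = t* × SE = 1.654085 × 0.018 = 0.029773.
CI: 0.154 ± 0.029773 → (0.1242, 0.1838).
With 90% confidence, each one-unit increase in patient age is associated with a change of between 0.1242 and 0.1838 days in hospital length of stay.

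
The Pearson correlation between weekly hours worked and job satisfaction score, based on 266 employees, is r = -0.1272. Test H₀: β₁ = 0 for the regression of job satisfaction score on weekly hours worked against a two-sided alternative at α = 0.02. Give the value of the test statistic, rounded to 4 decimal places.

t = r·√(n − 2)/√(1 − r²) = -0.1272·√264/√0.98382 = -2.0837.
df = n − 2 = 264.
Two-sided p ≈ 0.0382, which is ≥ 0.02, so fail to reject H₀.
The data do not give significant evidence of a linear association between weekly hours worked and job satisfaction score.

t = -2.0837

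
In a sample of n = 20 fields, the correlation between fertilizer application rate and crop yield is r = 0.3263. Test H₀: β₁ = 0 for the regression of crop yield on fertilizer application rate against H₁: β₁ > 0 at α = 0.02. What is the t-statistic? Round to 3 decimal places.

t = 1.465

t = r·√(n − 2)/√(1 − r²) = 0.3263·√18/√0.893528 = 1.465.
df = n − 2 = 18.
One-sided p ≈ 0.0801, which is ≥ 0.02, so fail to reject H₀.
The data do not give significant evidence of a linear association between fertilizer application rate and crop yield.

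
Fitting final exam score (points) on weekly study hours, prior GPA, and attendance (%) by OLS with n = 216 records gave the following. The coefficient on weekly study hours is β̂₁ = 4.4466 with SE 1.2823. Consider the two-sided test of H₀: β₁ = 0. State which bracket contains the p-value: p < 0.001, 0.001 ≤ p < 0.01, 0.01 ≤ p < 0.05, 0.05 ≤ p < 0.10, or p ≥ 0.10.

t = 4.4466 / 1.2823 = 3.468.
df = n − k − 1 = 216 − 3 − 1 = 212.
Two-sided p = 2·P(T_{212} > |t|) ≈ 0.0006.
So p < 0.001.

p < 0.001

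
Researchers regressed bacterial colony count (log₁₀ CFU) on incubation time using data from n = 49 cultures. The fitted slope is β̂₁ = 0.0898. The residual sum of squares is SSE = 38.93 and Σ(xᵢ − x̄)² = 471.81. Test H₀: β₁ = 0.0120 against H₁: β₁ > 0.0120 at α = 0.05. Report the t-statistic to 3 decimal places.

MSE = SSE/(n − 2) = 38.93/47 = 0.828298.
SE(β̂₁) = √(MSE/Sₓₓ) = √(0.828298/471.81) = 0.0418996.
t = (0.0898 − 0.0120) / 0.0418996 = 1.857.
df = n − 2 = 47.
One-sided p ≈ 0.0348, which is < 0.05, so reject H₀.
There is evidence that the true slope on incubation time exceeds 0.0120 log₁₀ CFU per unit.

t = 1.857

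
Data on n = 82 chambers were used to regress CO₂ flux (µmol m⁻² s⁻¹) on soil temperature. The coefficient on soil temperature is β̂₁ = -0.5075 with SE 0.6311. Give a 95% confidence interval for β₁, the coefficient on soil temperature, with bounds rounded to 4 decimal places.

(-1.7634, 0.7484)

df = n − 2 = 82 − 2 = 80.
t* = t_{0.025, 80} = 1.990063.
Margin = t* × SE = 1.990063 × 0.6311 = 1.255929.
CI: -0.5075 ± 1.255929 → (-1.7634, 0.7484).
With 95% confidence, each one-unit increase in soil temperature is associated with a change of between -1.7634 and 0.7484 µmol m⁻² s⁻¹ in CO₂ flux.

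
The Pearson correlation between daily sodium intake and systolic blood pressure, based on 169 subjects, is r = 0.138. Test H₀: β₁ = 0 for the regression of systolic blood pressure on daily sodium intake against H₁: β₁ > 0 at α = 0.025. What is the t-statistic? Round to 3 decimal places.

t = r·√(n − 2)/√(1 − r²) = 0.138·√167/√0.980956 = 1.801.
df = n − 2 = 167.
One-sided p ≈ 0.0368, which is ≥ 0.025, so fail to reject H₀.
The data do not give significant evidence of a linear association between daily sodium intake and systolic blood pressure.

t = 1.801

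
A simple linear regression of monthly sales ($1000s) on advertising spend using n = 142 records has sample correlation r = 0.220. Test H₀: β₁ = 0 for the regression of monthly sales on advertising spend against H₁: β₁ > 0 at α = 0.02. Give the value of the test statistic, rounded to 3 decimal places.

t = 2.668

t = r·√(n − 2)/√(1 − r²) = 0.220·√140/√0.9516 = 2.668.
df = n − 2 = 140.
One-sided p ≈ 0.0043, which is < 0.02, so reject H₀.
There is evidence of a linear association between advertising spend and monthly sales.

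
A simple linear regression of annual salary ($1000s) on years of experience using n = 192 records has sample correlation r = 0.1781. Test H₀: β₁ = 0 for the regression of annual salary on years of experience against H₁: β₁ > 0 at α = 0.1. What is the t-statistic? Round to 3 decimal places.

t = r·√(n − 2)/√(1 − r²) = 0.1781·√190/√0.96828 = 2.495.
df = n − 2 = 190.
One-sided p ≈ 0.0067, which is < 0.1, so reject H₀.
There is evidence of a linear association between years of experience and annual salary.

t = 2.495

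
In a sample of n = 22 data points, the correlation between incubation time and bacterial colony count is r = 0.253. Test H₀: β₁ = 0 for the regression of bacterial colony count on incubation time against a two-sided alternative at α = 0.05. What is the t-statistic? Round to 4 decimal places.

t = 1.1695

t = r·√(n − 2)/√(1 − r²) = 0.253·√20/√0.935991 = 1.1695.
df = n − 2 = 20.
Two-sided p ≈ 0.2560, which is ≥ 0.05, so fail to reject H₀.
The data do not give significant evidence of a linear association between incubation time and bacterial colony count.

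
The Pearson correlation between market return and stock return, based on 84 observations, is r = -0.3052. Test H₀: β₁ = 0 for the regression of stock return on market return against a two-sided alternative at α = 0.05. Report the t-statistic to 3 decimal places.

t = r·√(n − 2)/√(1 − r²) = -0.3052·√82/√0.906853 = -2.902.
df = n − 2 = 82.
Two-sided p ≈ 0.0048, which is < 0.05, so reject H₀.
There is evidence of a linear association between market return and stock return.

t = -2.902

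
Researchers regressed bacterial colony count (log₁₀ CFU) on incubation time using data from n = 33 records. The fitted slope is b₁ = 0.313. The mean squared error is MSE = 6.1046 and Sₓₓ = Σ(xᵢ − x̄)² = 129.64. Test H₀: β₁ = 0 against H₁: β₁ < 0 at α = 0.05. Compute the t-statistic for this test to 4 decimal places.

t = 1.4424

SE(b₁) = √(MSE/Sₓₓ) = √(6.1046/129.64) = 0.217.
t = 0.313 / 0.217 = 1.4424.
df = n − 2 = 31.
One-sided p ≈ 0.9204, which is ≥ 0.05, so fail to reject H₀.
The data do not give significant evidence that the true slope on incubation time is negative.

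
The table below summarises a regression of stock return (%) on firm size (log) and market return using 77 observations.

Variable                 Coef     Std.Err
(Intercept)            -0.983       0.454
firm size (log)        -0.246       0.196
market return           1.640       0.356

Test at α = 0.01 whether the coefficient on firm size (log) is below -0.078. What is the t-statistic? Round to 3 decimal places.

Read off: b = -0.246, SE = 0.196 for firm size (log).
H₀: β₁ = -0.078 vs H₁: β₁ < -0.078.
t = (-0.246 − (-0.078)) / 0.196 = -0.857.
df = n − k − 1 = 77 − 2 − 1 = 74.
One-sided p ≈ 0.1971, which is ≥ 0.01, so fail to reject H₀.
The data do not give significant evidence that the true slope on firm size (log) is below -0.078 % per unit, holding the other predictors fixed.

t = -0.857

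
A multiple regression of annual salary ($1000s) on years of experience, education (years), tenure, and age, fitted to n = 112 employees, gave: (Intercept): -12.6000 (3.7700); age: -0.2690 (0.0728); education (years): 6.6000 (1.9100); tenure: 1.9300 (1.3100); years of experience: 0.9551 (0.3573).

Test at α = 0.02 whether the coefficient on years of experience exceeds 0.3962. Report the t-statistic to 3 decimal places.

Read off: b = 0.9551, SE = 0.3573 for years of experience.
H₀: β₁ = 0.3962 vs H₁: β₁ > 0.3962.
t = (0.9551 − 0.3962) / 0.3573 = 1.564.
df = n − k − 1 = 112 − 4 − 1 = 107.
One-sided p ≈ 0.0604, which is ≥ 0.02, so fail to reject H₀.
The data do not give significant evidence that the true slope on years of experience exceeds 0.3962 $1000s per unit, holding the other predictors fixed.

t = 1.564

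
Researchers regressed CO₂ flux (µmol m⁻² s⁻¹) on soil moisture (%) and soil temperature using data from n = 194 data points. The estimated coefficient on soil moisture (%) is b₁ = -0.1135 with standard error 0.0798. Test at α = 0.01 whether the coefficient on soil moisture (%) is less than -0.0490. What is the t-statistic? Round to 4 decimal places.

H₀: β₁ = -0.0490 vs H₁: β₁ < -0.0490.
t = (b₁ − β₁⁰)/SE = (-0.1135 − (-0.0490)) / 0.0798 = -0.8083.
df = n − k − 1 = 194 − 2 − 1 = 191.
One-sided p ≈ 0.2100, which is ≥ 0.01, so fail to reject H₀.
The data do not give significant evidence that the true slope on soil moisture (%) is below -0.0490 µmol m⁻² s⁻¹ per unit, holding the other predictors fixed.

t = -0.8083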